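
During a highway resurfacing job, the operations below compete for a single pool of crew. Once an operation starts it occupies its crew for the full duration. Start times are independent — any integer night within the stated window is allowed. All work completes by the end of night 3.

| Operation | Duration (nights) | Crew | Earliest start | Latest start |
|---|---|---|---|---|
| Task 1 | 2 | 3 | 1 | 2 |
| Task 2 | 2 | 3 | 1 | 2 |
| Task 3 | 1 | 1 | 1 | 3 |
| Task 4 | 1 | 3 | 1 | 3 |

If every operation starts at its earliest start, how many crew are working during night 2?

At early start, night 2 has: Task 1, Task 2.
Demand: 3 + 3 = 6.

6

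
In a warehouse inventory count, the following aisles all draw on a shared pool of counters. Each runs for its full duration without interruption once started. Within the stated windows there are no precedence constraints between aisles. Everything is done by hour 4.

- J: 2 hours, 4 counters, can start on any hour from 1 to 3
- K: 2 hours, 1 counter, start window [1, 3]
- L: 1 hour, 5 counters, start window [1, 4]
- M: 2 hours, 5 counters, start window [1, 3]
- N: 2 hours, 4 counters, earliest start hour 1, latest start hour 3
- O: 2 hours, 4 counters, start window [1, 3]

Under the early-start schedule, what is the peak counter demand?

Early-start schedule: J@1, K@1, L@1, M@1, N@1, O@1.
Load per hour: hour 1: 23, hour 2: 18, hour 3: 0, hour 4: 0.
Peak is 23.

23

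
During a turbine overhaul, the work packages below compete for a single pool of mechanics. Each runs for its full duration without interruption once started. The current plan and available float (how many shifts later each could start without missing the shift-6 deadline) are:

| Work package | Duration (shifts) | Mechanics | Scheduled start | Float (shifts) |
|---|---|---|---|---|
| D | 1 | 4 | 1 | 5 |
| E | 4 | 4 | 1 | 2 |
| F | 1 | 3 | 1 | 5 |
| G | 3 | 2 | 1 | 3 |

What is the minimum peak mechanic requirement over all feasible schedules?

6

Early-start (D@1, E@1, F@1, G@1) gives peak 13: s1:13  s2:6  s3:6  s4:4  s5:0  s6:0.
Shift E→2, F→6.
Schedule D@1, E@2, F@6, G@1: s1:6  s2:6  s3:6  s4:4  s5:4  s6:3 — peak 6.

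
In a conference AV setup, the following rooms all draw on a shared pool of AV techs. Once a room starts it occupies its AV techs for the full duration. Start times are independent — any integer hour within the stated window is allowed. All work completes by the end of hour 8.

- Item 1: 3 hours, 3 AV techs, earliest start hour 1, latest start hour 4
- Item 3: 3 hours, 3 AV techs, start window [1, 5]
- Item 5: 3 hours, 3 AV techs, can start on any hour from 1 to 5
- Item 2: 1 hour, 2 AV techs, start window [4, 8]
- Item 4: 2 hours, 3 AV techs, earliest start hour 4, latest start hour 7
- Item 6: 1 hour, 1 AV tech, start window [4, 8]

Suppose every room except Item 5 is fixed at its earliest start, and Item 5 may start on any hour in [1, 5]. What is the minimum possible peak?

Item 5@1: h1:9  h2:9  h3:9  h4:6  h5:3  h6:0  h7:0  h8:0 → peak 9
Item 5@2: h1:6  h2:9  h3:9  h4:9  h5:3  h6:0  h7:0  h8:0 → peak 9
Item 5@3: h1:6  h2:6  h3:9  h4:9  h5:6  h6:0  h7:0  h8:0 → peak 9
Item 5@4: h1:6  h2:6  h3:6  h4:9  h5:6  h6:3  h7:0  h8:0 → peak 9
Item 5@5: h1:6  h2:6  h3:6  h4:6  h5:6  h6:3  h7:3  h8:0 → peak 6
Best is Item 5@5, peak 6.

6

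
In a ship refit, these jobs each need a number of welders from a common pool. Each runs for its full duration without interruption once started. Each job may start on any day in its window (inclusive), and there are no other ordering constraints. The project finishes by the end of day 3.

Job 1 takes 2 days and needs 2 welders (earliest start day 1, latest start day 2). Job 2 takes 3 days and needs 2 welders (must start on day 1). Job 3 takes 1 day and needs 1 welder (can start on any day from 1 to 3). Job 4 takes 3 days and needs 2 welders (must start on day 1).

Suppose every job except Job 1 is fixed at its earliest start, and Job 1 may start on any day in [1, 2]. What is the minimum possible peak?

Job 1@1: d1:7  d2:6  d3:4 → peak 7
Job 1@2: d1:5  d2:6  d3:6 → peak 6
Best is Job 1@2, peak 6.

6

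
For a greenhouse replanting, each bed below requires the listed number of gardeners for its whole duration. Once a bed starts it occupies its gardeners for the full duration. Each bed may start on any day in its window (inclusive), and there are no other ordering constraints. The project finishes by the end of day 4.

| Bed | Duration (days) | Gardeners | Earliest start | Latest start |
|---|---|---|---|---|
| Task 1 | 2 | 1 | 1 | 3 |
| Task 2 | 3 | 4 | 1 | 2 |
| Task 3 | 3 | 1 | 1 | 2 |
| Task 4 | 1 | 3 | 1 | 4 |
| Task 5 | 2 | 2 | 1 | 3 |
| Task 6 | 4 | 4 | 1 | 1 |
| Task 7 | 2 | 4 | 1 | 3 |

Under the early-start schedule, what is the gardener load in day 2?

16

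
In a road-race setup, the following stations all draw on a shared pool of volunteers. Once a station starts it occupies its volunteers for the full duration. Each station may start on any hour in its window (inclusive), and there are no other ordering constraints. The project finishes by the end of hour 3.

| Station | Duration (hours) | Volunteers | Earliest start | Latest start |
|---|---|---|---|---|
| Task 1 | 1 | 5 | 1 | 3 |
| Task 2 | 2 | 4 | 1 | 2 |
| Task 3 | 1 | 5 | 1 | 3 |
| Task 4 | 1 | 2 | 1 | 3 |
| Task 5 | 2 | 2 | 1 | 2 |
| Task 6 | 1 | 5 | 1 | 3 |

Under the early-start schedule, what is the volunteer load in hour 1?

At early start, hour 1 has: Task 1, Task 2, Task 3, Task 4, Task 5, Task 6.
Demand: 5 + 4 + 5 + 2 + 2 + 5 = 23.

23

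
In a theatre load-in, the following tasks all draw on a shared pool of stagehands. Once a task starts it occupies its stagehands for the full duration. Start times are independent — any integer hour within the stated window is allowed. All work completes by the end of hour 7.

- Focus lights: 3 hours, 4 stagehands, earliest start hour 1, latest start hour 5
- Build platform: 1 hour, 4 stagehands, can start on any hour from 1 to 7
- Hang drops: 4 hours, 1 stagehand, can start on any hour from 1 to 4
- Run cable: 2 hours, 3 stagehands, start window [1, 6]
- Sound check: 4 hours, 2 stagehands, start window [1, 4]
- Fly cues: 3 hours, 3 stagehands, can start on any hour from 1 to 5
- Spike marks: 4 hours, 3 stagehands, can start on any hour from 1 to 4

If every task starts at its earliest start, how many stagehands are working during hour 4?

6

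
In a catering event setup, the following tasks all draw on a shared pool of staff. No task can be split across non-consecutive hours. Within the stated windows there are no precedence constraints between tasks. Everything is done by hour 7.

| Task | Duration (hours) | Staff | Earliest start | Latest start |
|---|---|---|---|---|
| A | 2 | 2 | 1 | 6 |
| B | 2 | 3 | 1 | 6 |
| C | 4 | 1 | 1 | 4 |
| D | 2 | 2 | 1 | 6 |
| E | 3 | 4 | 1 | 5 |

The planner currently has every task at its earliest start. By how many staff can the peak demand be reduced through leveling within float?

7

Early-start peak: h1:12  h2:12  h3:5  h4:1  h5:0  h6:0  h7:0 ⇒ 12.
Leveled (A@1, B@1, C@3, D@3, E@5): h1:5  h2:5  h3:3  h4:3  h5:5  h6:5  h7:4 ⇒ 5.
Reduction 12 − 5 = 7.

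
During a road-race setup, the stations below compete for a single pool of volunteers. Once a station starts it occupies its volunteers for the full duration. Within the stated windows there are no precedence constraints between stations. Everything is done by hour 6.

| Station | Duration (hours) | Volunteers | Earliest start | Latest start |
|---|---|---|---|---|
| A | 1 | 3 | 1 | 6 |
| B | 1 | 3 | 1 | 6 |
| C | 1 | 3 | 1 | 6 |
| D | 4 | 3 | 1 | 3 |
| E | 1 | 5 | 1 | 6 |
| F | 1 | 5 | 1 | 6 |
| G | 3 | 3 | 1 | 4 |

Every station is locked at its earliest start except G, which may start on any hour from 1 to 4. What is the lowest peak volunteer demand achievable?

G@1: h1:25  h2:6  h3:6  h4:3  h5:0  h6:0 → peak 25
G@2: h1:22  h2:6  h3:6  h4:6  h5:0  h6:0 → peak 22
G@3: h1:22  h2:3  h3:6  h4:6  h5:3  h6:0 → peak 22
G@4: h1:22  h2:3  h3:3  h4:6  h5:3  h6:3 → peak 22
Best is G@2, peak 22.

22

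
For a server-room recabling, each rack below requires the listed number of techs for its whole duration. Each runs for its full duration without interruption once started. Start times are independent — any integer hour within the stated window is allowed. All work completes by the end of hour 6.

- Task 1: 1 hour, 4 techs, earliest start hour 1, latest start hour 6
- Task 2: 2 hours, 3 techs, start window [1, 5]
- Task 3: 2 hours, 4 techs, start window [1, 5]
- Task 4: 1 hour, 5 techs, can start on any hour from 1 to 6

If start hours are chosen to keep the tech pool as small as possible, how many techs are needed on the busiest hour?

Early-start (Task 1@1, Task 2@1, Task 3@1, Task 4@1) gives peak 16: h1:16  h2:7  h3:0  h4:0  h5:0  h6:0.
Shift Task 2→2, Task 3→4, Task 4→6.
Schedule Task 1@1, Task 2@2, Task 3@4, Task 4@6: h1:4  h2:3  h3:3  h4:4  h5:4  h6:5 — peak 5.

5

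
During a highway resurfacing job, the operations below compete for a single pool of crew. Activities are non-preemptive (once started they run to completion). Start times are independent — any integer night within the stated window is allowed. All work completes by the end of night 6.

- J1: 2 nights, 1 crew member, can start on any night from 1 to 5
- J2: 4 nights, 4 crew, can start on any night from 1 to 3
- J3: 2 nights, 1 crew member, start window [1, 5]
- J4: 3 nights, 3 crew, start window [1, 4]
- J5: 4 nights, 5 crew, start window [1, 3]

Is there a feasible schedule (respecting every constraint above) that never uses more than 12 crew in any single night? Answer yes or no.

Schedule J1@1, J2@1, J3@1, J4@1, J5@3: n1:9  n2:9  n3:12  n4:9  n5:5  n6:5 — peak 12 ≤ 12.

yes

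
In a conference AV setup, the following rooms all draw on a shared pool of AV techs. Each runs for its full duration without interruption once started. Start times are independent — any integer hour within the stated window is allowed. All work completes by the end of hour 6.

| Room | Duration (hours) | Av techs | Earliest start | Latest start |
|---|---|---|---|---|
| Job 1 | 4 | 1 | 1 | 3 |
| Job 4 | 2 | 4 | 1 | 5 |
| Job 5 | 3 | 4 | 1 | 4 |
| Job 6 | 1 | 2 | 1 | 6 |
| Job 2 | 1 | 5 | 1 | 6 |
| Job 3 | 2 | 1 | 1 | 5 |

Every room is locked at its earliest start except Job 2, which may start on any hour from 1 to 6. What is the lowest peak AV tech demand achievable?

12

Job 2@1: h1:17  h2:10  h3:5  h4:1  h5:0  h6:0 → peak 17
Job 2@2: h1:12  h2:15  h3:5  h4:1  h5:0  h6:0 → peak 15
Job 2@3: h1:12  h2:10  h3:10  h4:1  h5:0  h6:0 → peak 12
Job 2@4: h1:12  h2:10  h3:5  h4:6  h5:0  h6:0 → peak 12
Job 2@5: h1:12  h2:10  h3:5  h4:1  h5:5  h6:0 → peak 12
Job 2@6: h1:12  h2:10  h3:5  h4:1  h5:0  h6:5 → peak 12
Best is Job 2@3, peak 12.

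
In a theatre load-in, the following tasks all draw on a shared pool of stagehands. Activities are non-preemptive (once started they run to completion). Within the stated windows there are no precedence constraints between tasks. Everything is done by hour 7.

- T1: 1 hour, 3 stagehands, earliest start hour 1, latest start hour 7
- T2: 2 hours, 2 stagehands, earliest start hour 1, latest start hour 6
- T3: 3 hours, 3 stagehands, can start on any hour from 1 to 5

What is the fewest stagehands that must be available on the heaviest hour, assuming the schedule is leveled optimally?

Early-start (T1@1, T2@1, T3@1) gives peak 8: h1:8  h2:5  h3:3  h4:0  h5:0  h6:0  h7:0.
Shift T2→2, T3→4.
Schedule T1@1, T2@2, T3@4: h1:3  h2:2  h3:2  h4:3  h5:3  h6:3  h7:0 — peak 3.
Total stagehand-hours = 16 over 7 hours ⇒ peak ≥ ⌈16/7⌉ = 3, so 3 is optimal.

3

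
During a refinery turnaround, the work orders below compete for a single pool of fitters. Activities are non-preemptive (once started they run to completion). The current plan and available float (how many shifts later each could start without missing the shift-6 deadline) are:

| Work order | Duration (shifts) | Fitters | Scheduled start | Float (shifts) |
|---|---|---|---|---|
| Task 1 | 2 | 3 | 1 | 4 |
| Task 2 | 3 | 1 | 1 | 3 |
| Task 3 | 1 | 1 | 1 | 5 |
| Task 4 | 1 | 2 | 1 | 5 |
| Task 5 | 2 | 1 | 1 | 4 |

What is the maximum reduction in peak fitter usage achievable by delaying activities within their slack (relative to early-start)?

5

Early-start peak: s1:8  s2:5  s3:1  s4:0  s5:0  s6:0 ⇒ 8.
Leveled (Task 1@1, Task 2@3, Task 3@3, Task 4@4, Task 5@5): s1:3  s2:3  s3:2  s4:3  s5:2  s6:1 ⇒ 3.
Reduction 8 − 3 = 5.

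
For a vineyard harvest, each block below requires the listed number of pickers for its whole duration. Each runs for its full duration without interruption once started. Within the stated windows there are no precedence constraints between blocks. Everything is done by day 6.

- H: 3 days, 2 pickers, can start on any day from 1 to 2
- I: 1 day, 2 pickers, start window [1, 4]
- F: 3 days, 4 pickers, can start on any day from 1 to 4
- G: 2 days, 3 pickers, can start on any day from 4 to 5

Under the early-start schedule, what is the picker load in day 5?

3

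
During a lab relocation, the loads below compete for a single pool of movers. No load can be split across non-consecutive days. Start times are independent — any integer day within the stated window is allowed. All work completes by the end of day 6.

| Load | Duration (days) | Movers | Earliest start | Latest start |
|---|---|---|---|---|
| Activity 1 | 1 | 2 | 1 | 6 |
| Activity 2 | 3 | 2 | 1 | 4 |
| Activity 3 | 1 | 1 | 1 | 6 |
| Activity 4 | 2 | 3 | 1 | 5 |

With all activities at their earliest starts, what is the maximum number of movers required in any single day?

8

Early-start schedule: Activity 1@1, Activity 2@1, Activity 3@1, Activity 4@1.
Load per day: day 1: 8, day 2: 5, day 3: 2, day 4: 0, day 5: 0, day 6: 0.
Peak is 8.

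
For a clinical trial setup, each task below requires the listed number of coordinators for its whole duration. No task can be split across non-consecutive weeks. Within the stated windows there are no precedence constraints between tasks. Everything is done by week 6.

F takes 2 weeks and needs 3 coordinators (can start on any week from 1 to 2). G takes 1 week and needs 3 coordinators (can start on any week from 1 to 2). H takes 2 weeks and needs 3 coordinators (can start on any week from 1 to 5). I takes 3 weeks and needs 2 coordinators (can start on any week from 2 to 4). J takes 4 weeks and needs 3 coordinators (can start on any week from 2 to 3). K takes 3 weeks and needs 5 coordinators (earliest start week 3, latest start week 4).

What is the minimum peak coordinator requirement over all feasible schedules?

10

Early-start (F@1, G@1, H@1, I@2, J@2, K@3) gives peak 11: w1:9  w2:11  w3:10  w4:10  w5:8  w6:0.
Shift J→3.
Schedule F@1, G@1, H@1, I@2, J@3, K@3: w1:9  w2:8  w3:10  w4:10  w5:8  w6:3 — peak 10.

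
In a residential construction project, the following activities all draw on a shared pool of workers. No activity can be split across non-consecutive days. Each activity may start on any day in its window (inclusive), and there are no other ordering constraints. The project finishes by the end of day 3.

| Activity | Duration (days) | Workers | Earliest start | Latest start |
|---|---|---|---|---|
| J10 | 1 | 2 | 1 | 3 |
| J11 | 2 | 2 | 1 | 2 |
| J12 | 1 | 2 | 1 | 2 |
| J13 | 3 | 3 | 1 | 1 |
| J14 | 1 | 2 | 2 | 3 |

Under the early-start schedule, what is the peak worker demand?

Early-start schedule: J10@1, J11@1, J12@1, J13@1, J14@2.
Load per day: day 1: 9, day 2: 7, day 3: 3.
Peak is 9.

9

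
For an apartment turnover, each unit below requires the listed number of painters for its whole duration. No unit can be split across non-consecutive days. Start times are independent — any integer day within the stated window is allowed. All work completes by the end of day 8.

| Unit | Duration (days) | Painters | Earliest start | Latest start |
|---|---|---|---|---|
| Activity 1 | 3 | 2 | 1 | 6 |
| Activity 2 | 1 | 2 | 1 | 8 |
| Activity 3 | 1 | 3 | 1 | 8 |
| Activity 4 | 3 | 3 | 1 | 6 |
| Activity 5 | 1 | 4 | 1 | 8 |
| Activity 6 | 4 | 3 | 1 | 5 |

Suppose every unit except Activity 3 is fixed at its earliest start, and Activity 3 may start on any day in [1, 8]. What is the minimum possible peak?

Activity 3@1: d1:17  d2:8  d3:8  d4:3  d5:0  d6:0  d7:0  d8:0 → peak 17
Activity 3@2: d1:14  d2:11  d3:8  d4:3  d5:0  d6:0  d7:0  d8:0 → peak 14
Activity 3@3: d1:14  d2:8  d3:11  d4:3  d5:0  d6:0  d7:0  d8:0 → peak 14
Activity 3@4: d1:14  d2:8  d3:8  d4:6  d5:0  d6:0  d7:0  d8:0 → peak 14
Activity 3@5: d1:14  d2:8  d3:8  d4:3  d5:3  d6:0  d7:0  d8:0 → peak 14
Activity 3@6: d1:14  d2:8  d3:8  d4:3  d5:0  d6:3  d7:0  d8:0 → peak 14
Activity 3@7: d1:14  d2:8  d3:8  d4:3  d5:0  d6:0  d7:3  d8:0 → peak 14
Activity 3@8: d1:14  d2:8  d3:8  d4:3  d5:0  d6:0  d7:0  d8:3 → peak 14
Best is Activity 3@2, peak 14.

14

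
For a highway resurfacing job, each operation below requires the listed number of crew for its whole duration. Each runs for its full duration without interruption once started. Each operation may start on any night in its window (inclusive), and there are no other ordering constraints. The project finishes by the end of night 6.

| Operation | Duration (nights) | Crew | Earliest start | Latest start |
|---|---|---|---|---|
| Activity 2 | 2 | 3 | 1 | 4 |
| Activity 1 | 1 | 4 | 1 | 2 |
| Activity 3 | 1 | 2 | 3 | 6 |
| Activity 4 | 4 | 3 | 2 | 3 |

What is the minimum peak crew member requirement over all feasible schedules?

Early-start (Activity 2@1, Activity 1@1, Activity 3@3, Activity 4@2) gives peak 7: n1:7  n2:6  n3:5  n4:3  n5:3  n6:0.
Shift Activity 2→2, Activity 3→4.
Schedule Activity 2@2, Activity 1@1, Activity 3@4, Activity 4@2: n1:4  n2:6  n3:6  n4:5  n5:3  n6:0 — peak 6.

6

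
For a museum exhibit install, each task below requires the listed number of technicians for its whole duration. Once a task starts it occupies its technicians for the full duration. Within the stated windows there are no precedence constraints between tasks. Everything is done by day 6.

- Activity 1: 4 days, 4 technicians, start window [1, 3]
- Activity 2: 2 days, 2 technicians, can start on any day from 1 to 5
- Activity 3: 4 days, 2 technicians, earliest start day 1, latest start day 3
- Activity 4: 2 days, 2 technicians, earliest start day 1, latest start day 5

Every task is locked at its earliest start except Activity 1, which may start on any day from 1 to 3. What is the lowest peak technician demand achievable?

Activity 1@1: d1:10  d2:10  d3:6  d4:6  d5:0  d6:0 → peak 10
Activity 1@2: d1:6  d2:10  d3:6  d4:6  d5:4  d6:0 → peak 10
Activity 1@3: d1:6  d2:6  d3:6  d4:6  d5:4  d6:4 → peak 6
Best is Activity 1@3, peak 6.

6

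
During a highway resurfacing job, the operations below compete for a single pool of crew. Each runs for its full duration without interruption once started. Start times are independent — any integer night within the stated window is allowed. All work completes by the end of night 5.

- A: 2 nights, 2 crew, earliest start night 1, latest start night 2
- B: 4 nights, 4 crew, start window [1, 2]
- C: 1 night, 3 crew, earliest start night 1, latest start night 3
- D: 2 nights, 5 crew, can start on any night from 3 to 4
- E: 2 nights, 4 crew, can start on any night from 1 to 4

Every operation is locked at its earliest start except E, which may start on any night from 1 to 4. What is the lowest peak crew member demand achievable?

13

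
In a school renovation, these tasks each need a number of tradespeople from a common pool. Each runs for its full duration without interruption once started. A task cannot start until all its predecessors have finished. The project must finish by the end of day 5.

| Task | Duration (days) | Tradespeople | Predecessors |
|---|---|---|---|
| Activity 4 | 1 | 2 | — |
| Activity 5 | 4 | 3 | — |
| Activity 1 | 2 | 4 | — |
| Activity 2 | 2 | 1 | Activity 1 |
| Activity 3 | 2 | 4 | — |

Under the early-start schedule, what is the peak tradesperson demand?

Early-start schedule: Activity 4@1, Activity 5@1, Activity 1@1, Activity 2@3, Activity 3@1.
Load per day: day 1: 13, day 2: 11, day 3: 4, day 4: 4, day 5: 0.
Peak is 13.

13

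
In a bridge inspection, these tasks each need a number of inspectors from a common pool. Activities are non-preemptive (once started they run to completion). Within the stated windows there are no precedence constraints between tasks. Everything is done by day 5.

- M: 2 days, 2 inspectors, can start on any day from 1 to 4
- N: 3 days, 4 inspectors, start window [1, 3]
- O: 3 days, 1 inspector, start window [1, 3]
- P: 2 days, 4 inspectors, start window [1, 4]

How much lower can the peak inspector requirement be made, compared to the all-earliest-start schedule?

5

Early-start peak: d1:11  d2:11  d3:5  d4:0  d5:0 ⇒ 11.
Leveled (M@1, N@1, O@3, P@4): d1:6  d2:6  d3:5  d4:5  d5:5 ⇒ 6.
Reduction 11 − 6 = 5.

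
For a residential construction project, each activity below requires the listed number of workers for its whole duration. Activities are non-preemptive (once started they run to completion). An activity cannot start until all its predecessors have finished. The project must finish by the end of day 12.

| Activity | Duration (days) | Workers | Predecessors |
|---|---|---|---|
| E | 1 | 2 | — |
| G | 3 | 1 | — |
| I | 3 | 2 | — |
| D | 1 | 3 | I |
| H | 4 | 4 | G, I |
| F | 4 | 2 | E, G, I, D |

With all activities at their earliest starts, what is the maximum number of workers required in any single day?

Early-start schedule: E@1, G@1, I@1, D@4, H@4, F@5.
Load per day: day 1: 5, day 2: 3, day 3: 3, day 4: 7, day 5: 6, day 6: 6, day 7: 6, day 8: 2, day 9: 0, day 10: 0, day 11: 0, day 12: 0.
Peak is 7.

7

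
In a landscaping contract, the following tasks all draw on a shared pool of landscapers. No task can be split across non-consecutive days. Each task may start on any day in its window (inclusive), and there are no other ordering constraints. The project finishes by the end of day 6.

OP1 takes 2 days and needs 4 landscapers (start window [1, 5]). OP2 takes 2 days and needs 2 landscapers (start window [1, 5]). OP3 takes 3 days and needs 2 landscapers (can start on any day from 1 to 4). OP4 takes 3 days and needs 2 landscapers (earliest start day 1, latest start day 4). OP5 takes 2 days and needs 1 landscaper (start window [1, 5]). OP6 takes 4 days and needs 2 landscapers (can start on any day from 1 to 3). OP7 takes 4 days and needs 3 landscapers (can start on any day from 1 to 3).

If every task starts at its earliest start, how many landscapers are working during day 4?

5

At early start, day 4 has: OP6, OP7.
Demand: 2 + 3 = 5.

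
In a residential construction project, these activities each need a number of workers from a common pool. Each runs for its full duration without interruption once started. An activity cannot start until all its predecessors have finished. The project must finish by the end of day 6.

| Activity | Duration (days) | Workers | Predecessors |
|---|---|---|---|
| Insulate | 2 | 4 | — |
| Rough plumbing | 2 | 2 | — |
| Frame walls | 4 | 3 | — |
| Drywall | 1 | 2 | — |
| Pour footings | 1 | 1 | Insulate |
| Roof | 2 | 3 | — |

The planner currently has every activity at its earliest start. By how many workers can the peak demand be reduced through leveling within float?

8

Early-start peak: d1:14  d2:12  d3:4  d4:3  d5:0  d6:0 ⇒ 14.
Leveled (Insulate@1, Rough plumbing@1, Frame walls@3, Drywall@3, Pour footings@3, Roof@4): d1:6  d2:6  d3:6  d4:6  d5:6  d6:3 ⇒ 6.
Reduction 14 − 6 = 8.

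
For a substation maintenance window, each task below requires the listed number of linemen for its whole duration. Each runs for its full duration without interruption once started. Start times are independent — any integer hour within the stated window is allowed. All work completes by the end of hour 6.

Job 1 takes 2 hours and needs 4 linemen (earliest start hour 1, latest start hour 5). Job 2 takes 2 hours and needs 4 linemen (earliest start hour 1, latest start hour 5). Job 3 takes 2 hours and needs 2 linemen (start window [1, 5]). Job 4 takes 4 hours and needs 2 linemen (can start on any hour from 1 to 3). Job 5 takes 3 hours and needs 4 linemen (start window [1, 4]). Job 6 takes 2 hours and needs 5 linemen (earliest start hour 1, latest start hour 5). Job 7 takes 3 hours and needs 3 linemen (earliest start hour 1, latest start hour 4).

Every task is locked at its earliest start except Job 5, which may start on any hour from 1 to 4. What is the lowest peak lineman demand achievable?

Job 5@1: h1:24  h2:24  h3:9  h4:2  h5:0  h6:0 → peak 24
Job 5@2: h1:20  h2:24  h3:9  h4:6  h5:0  h6:0 → peak 24
Job 5@3: h1:20  h2:20  h3:9  h4:6  h5:4  h6:0 → peak 20
Job 5@4: h1:20  h2:20  h3:5  h4:6  h5:4  h6:4 → peak 20
Best is Job 5@3, peak 20.

20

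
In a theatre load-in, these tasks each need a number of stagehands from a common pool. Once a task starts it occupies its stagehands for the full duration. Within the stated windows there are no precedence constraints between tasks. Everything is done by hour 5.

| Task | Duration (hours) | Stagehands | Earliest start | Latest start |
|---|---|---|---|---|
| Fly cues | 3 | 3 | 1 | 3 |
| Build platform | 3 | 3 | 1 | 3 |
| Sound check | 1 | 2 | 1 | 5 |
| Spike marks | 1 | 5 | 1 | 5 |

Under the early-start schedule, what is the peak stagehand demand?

13

Early-start schedule: Fly cues@1, Build platform@1, Sound check@1, Spike marks@1.
Load per hour: hour 1: 13, hour 2: 6, hour 3: 6, hour 4: 0, hour 5: 0.
Peak is 13.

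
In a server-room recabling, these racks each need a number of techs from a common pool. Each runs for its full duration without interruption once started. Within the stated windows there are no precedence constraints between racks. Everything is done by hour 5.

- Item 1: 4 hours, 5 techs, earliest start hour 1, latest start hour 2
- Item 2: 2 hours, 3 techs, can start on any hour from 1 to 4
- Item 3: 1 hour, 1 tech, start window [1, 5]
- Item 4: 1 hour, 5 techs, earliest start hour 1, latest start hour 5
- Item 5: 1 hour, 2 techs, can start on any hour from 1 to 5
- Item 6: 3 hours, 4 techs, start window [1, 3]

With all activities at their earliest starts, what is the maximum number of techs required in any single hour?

Early-start schedule: Item 1@1, Item 2@1, Item 3@1, Item 4@1, Item 5@1, Item 6@1.
Load per hour: hour 1: 20, hour 2: 12, hour 3: 9, hour 4: 5, hour 5: 0.
Peak is 20.

20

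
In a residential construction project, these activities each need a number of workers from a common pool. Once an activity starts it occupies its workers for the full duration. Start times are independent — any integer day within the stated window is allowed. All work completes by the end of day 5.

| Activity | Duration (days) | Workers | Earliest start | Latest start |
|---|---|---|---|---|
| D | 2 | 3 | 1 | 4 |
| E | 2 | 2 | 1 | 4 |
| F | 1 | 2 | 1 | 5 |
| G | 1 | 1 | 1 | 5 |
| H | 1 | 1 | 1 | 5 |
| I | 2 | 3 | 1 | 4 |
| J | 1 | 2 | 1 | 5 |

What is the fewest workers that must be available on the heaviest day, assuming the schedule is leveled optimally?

Early-start (D@1, E@1, F@1, G@1, H@1, I@1, J@1) gives peak 14: d1:14  d2:8  d3:0  d4:0  d5:0.
Shift F→3, G→3, H→3, I→4, J→4.
Schedule D@1, E@1, F@3, G@3, H@3, I@4, J@4: d1:5  d2:5  d3:4  d4:5  d5:3 — peak 5.
Total worker-days = 22 over 5 days ⇒ peak ≥ ⌈22/5⌉ = 5, so 5 is optimal.

5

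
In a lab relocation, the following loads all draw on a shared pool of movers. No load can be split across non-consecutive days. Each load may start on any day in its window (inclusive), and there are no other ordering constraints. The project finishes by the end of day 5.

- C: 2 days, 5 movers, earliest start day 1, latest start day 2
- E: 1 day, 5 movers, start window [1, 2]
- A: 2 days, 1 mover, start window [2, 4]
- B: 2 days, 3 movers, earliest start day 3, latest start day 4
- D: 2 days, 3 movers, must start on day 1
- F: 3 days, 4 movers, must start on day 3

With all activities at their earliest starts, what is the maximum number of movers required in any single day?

13

Early-start schedule: C@1, E@1, A@2, B@3, D@1, F@3.
Load per day: day 1: 13, day 2: 9, day 3: 8, day 4: 7, day 5: 4.
Peak is 13.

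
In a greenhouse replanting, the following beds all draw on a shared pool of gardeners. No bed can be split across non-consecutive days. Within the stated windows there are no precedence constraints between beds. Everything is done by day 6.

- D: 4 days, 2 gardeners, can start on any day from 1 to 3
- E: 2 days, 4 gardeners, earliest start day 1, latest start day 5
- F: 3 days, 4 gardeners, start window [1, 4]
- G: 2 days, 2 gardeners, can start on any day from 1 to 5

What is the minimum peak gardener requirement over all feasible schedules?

Early-start (D@1, E@1, F@1, G@1) gives peak 12: d1:12  d2:12  d3:6  d4:2  d5:0  d6:0.
Shift F→3, G→5.
Schedule D@1, E@1, F@3, G@5: d1:6  d2:6  d3:6  d4:6  d5:6  d6:2 — peak 6.
Total gardener-days = 32 over 6 days ⇒ peak ≥ ⌈32/6⌉ = 6, so 6 is optimal.

6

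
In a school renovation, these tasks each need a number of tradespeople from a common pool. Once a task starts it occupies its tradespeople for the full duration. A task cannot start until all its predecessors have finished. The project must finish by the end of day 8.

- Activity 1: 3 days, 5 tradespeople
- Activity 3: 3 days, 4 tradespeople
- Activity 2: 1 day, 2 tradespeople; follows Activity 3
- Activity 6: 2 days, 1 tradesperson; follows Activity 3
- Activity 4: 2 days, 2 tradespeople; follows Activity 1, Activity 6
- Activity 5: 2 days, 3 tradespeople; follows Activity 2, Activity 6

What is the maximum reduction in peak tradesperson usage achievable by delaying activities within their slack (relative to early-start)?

Early-start peak: d1:9  d2:9  d3:9  d4:3  d5:1  d6:5  d7:5  d8:0 ⇒ 9.
Leveled (Activity 1@4, Activity 3@1, Activity 2@4, Activity 6@5, Activity 4@7, Activity 5@7): d1:4  d2:4  d3:4  d4:7  d5:6  d6:6  d7:5  d8:5 ⇒ 7.
Reduction 9 − 7 = 2.

2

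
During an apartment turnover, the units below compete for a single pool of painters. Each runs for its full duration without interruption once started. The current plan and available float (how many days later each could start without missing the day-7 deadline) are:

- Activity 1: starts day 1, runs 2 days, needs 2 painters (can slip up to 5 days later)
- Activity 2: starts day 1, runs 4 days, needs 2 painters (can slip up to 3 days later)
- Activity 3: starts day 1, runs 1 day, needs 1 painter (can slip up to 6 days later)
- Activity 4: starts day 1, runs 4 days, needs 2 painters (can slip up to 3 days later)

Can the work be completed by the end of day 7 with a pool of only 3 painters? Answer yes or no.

no

The minimum achievable peak is 4; 3 < 4, so no feasible schedule stays within the cap.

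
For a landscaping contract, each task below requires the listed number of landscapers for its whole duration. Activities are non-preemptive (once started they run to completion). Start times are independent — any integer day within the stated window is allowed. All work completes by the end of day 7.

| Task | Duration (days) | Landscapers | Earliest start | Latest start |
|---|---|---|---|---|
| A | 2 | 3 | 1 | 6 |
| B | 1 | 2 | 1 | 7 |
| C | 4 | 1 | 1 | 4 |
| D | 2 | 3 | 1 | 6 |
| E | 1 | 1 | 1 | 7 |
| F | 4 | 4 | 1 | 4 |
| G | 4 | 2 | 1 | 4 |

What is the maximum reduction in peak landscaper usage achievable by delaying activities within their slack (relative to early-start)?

Early-start peak: d1:16  d2:13  d3:7  d4:7  d5:0  d6:0  d7:0 ⇒ 16.
Leveled (A@1, B@1, C@1, D@2, E@1, F@4, G@3): d1:7  d2:7  d3:6  d4:7  d5:6  d6:6  d7:4 ⇒ 7.
Reduction 16 − 7 = 9.

9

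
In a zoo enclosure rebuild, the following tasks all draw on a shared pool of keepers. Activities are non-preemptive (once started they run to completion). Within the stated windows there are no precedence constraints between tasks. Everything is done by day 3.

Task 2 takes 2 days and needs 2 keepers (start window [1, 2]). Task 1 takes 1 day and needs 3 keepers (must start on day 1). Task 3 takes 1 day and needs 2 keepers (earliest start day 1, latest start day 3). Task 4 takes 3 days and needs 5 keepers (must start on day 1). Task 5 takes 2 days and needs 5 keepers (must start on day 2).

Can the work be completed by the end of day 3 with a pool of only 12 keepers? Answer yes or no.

Schedule Task 2@1, Task 1@1, Task 3@1, Task 4@1, Task 5@2: d1:12  d2:12  d3:10 — peak 12 ≤ 12.

yes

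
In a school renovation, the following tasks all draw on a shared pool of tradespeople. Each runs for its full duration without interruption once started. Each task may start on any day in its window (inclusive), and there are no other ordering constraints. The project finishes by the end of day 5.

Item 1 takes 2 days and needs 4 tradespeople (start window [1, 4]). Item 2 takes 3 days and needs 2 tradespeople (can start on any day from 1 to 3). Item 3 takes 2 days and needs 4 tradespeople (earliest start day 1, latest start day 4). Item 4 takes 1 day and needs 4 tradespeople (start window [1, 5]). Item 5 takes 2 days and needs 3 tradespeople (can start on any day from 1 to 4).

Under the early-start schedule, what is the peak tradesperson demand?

Early-start schedule: Item 1@1, Item 2@1, Item 3@1, Item 4@1, Item 5@1.
Load per day: day 1: 17, day 2: 13, day 3: 2, day 4: 0, day 5: 0.
Peak is 17.

17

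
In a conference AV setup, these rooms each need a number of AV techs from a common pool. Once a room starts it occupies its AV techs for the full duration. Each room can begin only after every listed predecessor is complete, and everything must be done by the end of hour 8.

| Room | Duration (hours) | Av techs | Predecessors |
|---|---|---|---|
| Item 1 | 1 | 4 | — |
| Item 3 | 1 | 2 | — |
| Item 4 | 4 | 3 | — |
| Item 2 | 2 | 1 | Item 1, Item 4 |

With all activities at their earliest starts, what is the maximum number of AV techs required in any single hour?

Early-start schedule: Item 1@1, Item 3@1, Item 4@1, Item 2@5.
Load per hour: hour 1: 9, hour 2: 3, hour 3: 3, hour 4: 3, hour 5: 1, hour 6: 1, hour 7: 0, hour 8: 0.
Peak is 9.

9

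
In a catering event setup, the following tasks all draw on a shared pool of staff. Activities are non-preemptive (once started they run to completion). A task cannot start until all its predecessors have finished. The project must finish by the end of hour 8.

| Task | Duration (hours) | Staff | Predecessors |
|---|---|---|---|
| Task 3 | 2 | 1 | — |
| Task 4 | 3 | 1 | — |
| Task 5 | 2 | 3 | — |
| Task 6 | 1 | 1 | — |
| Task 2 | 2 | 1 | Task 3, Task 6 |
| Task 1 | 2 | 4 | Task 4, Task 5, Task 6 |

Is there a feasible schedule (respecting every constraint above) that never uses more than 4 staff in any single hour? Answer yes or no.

Schedule Task 3@1, Task 4@1, Task 5@3, Task 6@1, Task 2@4, Task 1@6: h1:3  h2:2  h3:4  h4:4  h5:1  h6:4  h7:4  h8:0 — peak 4 ≤ 4.

yes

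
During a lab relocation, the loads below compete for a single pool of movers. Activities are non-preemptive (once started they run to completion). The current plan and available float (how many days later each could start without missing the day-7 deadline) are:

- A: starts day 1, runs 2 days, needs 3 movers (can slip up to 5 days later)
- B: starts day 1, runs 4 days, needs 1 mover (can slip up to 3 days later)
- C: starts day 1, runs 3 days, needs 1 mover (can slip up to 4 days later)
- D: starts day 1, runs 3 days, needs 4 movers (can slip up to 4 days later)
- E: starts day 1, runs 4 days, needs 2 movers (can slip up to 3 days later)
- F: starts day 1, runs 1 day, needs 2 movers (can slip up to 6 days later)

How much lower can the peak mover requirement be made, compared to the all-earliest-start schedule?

Early-start peak: d1:13  d2:11  d3:8  d4:3  d5:0  d6:0  d7:0 ⇒ 13.
Leveled (A@1, B@1, C@1, D@5, E@3, F@3): d1:5  d2:5  d3:6  d4:3  d5:6  d6:6  d7:4 ⇒ 6.
Reduction 13 − 6 = 7.

7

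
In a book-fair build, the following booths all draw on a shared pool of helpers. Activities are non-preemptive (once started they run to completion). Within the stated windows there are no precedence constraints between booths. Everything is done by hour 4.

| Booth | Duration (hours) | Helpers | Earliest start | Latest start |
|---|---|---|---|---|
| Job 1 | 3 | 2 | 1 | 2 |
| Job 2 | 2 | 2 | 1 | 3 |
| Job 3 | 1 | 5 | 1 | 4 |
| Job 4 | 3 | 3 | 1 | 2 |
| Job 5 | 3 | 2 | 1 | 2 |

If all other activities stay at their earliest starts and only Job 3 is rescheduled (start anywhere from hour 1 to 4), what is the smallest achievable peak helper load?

9

Job 3@1: h1:14  h2:9  h3:7  h4:0 → peak 14
Job 3@2: h1:9  h2:14  h3:7  h4:0 → peak 14
Job 3@3: h1:9  h2:9  h3:12  h4:0 → peak 12
Job 3@4: h1:9  h2:9  h3:7  h4:5 → peak 9
Best is Job 3@4, peak 9.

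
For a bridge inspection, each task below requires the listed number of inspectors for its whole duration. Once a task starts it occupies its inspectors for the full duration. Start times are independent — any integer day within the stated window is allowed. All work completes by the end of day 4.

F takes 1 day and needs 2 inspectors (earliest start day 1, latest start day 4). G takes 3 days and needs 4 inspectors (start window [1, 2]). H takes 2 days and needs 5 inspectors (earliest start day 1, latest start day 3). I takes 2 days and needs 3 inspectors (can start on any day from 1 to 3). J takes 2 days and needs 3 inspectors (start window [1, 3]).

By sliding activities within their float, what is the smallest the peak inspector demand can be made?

10

Early-start (F@1, G@1, H@1, I@1, J@1) gives peak 17: d1:17  d2:15  d3:4  d4:0.
Shift G→2, I→3, J→3.
Schedule F@1, G@2, H@1, I@3, J@3: d1:7  d2:9  d3:10  d4:10 — peak 10.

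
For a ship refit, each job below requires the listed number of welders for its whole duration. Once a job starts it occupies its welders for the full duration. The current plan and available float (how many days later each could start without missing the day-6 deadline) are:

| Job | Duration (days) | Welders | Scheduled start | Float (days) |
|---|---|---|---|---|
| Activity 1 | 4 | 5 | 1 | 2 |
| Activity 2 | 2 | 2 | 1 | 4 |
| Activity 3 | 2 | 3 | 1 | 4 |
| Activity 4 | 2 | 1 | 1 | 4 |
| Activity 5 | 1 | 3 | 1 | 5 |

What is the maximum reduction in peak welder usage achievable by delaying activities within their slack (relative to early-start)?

7

Early-start peak: d1:14  d2:11  d3:5  d4:5  d5:0  d6:0 ⇒ 14.
Leveled (Activity 1@1, Activity 2@1, Activity 3@5, Activity 4@3, Activity 5@5): d1:7  d2:7  d3:6  d4:6  d5:6  d6:3 ⇒ 7.
Reduction 14 − 7 = 7.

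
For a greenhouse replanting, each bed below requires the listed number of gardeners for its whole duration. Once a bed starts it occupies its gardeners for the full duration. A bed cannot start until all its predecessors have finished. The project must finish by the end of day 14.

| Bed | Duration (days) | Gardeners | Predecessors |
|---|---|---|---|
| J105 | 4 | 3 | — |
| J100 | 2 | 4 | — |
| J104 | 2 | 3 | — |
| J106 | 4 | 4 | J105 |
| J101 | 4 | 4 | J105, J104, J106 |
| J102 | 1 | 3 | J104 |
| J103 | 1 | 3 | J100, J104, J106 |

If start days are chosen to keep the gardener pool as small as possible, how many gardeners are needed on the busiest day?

7

Early-start (J105@1, J100@1, J104@1, J106@5, J101@9, J102@3, J103@9) gives peak 10: d1:10  d2:10  d3:6  d4:3  d5:4  d6:4  d7:4  d8:4  d9:7  d10:4  d11:4  d12:4  d13:0  d14:0.
Shift J104→3, J102→5.
Schedule J105@1, J100@1, J104@3, J106@5, J101@9, J102@5, J103@9: d1:7  d2:7  d3:6  d4:6  d5:7  d6:4  d7:4  d8:4  d9:7  d10:4  d11:4  d12:4  d13:0  d14:0 — peak 7.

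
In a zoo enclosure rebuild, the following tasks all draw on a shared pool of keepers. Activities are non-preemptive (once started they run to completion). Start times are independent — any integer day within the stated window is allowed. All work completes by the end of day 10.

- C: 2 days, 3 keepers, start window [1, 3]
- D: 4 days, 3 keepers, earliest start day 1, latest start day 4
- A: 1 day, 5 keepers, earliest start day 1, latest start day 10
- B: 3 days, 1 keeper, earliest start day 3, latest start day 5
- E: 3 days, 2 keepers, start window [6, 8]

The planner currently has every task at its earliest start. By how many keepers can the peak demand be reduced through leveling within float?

Early-start peak: d1:11  d2:6  d3:4  d4:4  d5:1  d6:2  d7:2  d8:2  d9:0  d10:0 ⇒ 11.
Leveled (C@1, D@3, A@7, B@3, E@8): d1:3  d2:3  d3:4  d4:4  d5:4  d6:3  d7:5  d8:2  d9:2  d10:2 ⇒ 5.
Reduction 11 − 5 = 6.

6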